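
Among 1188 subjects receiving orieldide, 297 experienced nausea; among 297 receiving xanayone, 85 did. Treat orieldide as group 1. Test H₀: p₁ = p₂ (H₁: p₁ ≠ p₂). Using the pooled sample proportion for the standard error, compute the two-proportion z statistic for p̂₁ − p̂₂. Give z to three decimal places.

z = -1.276

p̂₁ = 297/1188 ≈ 0.25000, p̂₂ = 85/297 ≈ 0.28620.
Pooled p̂ = (297+85)/(1188+297) = 382/1485 = 0.25724.
SE = √(p̂(1−p̂)(1/n₁+1/n₂)) = √(0.25724·0.74276·0.00420875) = √(0.000804155) = 0.02836.
z = (0.25000 − 0.28620)/0.02836 = -0.03620/0.02836 = -1.276.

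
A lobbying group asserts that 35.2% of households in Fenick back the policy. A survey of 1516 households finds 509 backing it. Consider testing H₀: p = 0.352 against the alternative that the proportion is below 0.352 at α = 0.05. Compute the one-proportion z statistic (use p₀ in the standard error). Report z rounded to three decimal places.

z = -1.325

p̂ = 509/1516 ≈ 0.335752.
Standard error under H₀: √(0.352×0.648/1516) = 0.012266.
z = (0.335752 − 0.352)/0.012266 = -0.016248/0.012266 = -1.325.
p-value = P(Z < -1.325) ≈ 0.0926; since p > α = 0.05, fail to reject H₀.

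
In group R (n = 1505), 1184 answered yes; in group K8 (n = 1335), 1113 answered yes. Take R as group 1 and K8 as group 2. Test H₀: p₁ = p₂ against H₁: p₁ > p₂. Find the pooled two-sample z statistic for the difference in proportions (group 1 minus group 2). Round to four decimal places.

p̂₁ = 1184/1505 = 0.7867110, p̂₂ = 1113/1335 = 0.8337079.
Pooled p̂ = (1184+1113)/(1505+1335) = 2297/2840 = 0.8088028.
SE = √(0.154641 × 0.00141352) = 0.0147847.
z = (0.7867110 − 0.8337079)/0.0147847 = -0.0469969/0.0147847 = -3.1788.

z = -3.1788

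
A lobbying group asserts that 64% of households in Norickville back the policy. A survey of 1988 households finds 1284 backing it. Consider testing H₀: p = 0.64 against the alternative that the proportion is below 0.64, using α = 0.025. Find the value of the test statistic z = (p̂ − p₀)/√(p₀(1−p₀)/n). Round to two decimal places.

z = 0.55

p̂ = 1284/1988 ≈ 0.6459.
Under H₀, SE = √(0.64·0.36/1988) = √(0.000115895) = 0.0108.
z = (0.6459 − 0.64)/0.0108 = 0.0059/0.0108 = 0.55.
p-value = P(Z < 0.546) ≈ 0.7074; since p > α = 0.025, fail to reject H₀.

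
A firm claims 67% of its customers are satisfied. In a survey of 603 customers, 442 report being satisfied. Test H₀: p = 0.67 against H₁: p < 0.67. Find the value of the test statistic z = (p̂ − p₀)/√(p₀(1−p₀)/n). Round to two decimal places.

p̂ = 442/603 = 0.73300.
SE = √(p₀(1−p₀)/n) = √(0.2211/603) = 0.01915.
z = (0.73300 − 0.67)/0.01915 = 0.06300/0.01915 = 3.29.

z = 3.29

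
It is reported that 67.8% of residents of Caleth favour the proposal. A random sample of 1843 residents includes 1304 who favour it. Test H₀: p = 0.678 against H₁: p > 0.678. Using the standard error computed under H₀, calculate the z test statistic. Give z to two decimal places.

z = 2.71

p̂ = 1304/1843 ≈ 0.7075.
SE = √(p₀(1−p₀)/n) = √(0.21832/1843) = 0.0109.
z = (0.7075 − 0.678)/0.0109 = 0.0295/0.0109 = 2.71.
p-value = P(Z > 2.714) ≈ 0.0033.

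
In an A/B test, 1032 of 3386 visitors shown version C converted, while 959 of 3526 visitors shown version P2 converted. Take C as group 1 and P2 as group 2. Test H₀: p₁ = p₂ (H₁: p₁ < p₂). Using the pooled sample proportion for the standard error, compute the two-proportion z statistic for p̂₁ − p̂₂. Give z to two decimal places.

z = 3.01

p̂₁ = 1032/3386 = 0.3048, p̂₂ = 959/3526 = 0.2720.
Pooled p̂ = (1032+959)/(3386+3526) = 1991/6912 = 0.2880.
SE = √(0.205077 × 0.000578941) = 0.0109.
z = (0.3048 − 0.2720)/0.0109 = 0.0328/0.0109 = 3.01.
p-value = P(Z < 3.011) ≈ 0.9987.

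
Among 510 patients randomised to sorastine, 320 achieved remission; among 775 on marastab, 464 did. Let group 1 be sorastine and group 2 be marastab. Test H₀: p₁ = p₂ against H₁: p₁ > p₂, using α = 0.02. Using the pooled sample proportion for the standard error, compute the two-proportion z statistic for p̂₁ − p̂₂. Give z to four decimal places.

p̂₁ = 320/510 = 0.627451, p̂₂ = 464/775 = 0.598710.
Pooled p̂ = (320+464)/(510+775) = 784/1285 = 0.610117.
SE = √(p̂(1−p̂)(1/n₁+1/n₂)) = √(0.610117·0.389883·0.00325111) = √(0.000773355) = 0.027809.
z = (0.627451 − 0.598710)/0.027809 = 0.028741/0.027809 = 1.0335.
p-value = P(Z > 1.034) ≈ 0.1507; since p > α = 0.02, fail to reject H₀.

z = 1.0335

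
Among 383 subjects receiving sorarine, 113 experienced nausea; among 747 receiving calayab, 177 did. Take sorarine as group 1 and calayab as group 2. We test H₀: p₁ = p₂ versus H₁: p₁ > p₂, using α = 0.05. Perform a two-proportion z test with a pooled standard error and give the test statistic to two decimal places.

z = 2.12

p̂₁ = 113/383 ≈ 0.2950, p̂₂ = 177/747 ≈ 0.2369.
Pooled p̂ = (113+177)/(383+747) = 290/1130 = 0.2566.
SE = √(0.190775 × 0.00394965) = 0.0274.
z = (0.2950 − 0.2369)/0.0274 = 0.0581/0.0274 = 2.12.
p-value = P(Z > 2.116) ≈ 0.0172. With α = 0.05, reject H₀.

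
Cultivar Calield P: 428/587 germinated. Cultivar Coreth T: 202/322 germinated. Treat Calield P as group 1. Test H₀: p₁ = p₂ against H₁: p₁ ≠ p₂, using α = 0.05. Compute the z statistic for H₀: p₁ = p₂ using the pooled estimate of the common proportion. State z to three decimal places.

z = 3.183

p̂₁ = 428/587 = 0.72913, p̂₂ = 202/322 = 0.62733.
Pooled p̂ = (428+202)/(587+322) = 630/909 = 0.69307.
SE = √(0.212724 × 0.00480917) = 0.03198.
z = (0.72913 − 0.62733)/0.03198 = 0.10180/0.03198 = 3.183.
Two-sided p-value ≈ 2·Φ(−3.183) = 0.0015. With α = 0.05, reject H₀.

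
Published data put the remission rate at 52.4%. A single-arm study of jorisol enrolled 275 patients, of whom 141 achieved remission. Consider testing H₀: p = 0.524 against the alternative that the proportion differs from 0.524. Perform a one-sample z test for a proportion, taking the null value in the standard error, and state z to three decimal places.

z = -0.374

p̂ = 141/275 = 0.51273.
Standard error under H₀: √(0.524×0.476/275) = 0.03012.
z = (0.51273 − 0.524)/0.03012 = -0.01127/0.03012 = -0.374.
p-value = 2·P(Z > 0.374) ≈ 0.7082.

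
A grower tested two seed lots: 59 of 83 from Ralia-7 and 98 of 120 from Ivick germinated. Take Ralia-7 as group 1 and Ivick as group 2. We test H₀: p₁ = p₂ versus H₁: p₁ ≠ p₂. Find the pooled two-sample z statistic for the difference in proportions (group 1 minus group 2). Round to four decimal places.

p̂₁ = 59/83 = 0.710843, p̂₂ = 98/120 = 0.816667.
Pooled p̂ = (59+98)/(83+120) = 157/203 = 0.773399.
SE = √(0.175253 × 0.0203815) = 0.059766.
z = (0.710843 − 0.816667)/0.059766 = -0.105824/0.059766 = -1.7706.

z = -1.7706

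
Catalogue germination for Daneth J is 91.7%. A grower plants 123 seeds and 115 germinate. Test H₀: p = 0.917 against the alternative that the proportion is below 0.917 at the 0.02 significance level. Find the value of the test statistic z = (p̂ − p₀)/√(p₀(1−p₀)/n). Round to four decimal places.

z = 0.7220

p̂ = 115/123 ≈ 0.934959.
Standard error under H₀: √(0.917×0.083/123) = 0.024875.
z = (0.934959 − 0.917)/0.024875 = 0.017959/0.024875 = 0.7220.
p-value = P(Z < 0.722) ≈ 0.7648; since p > α = 0.02, fail to reject H₀.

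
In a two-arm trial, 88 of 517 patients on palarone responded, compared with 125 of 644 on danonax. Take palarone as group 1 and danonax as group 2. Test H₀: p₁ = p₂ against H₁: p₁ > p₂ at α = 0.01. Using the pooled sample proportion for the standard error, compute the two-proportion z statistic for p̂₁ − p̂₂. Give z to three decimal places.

p̂₁ = 88/517 = 0.17021, p̂₂ = 125/644 = 0.19410.
Pooled p̂ = (88+125)/(517+644) = 213/1161 = 0.18346.
SE = √(0.149804 × 0.00348703) = 0.02286.
z = (0.17021 − 0.19410)/0.02286 = -0.02389/0.02286 = -1.045.
p-value = P(Z > -1.045) ≈ 0.8520; since p > α = 0.01, fail to reject H₀.

z = -1.045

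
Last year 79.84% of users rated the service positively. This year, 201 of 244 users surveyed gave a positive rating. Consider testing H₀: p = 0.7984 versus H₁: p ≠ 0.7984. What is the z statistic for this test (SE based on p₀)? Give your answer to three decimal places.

z = 0.988

p̂ = 201/244 = 0.82377.
SE = √(p₀(1−p₀)/n) = √(0.16096/244) = 0.02568.
z = (0.82377 − 0.7984)/0.02568 = 0.02537/0.02568 = 0.988.
Two-sided p-value ≈ 2·Φ(−0.988) = 0.3233.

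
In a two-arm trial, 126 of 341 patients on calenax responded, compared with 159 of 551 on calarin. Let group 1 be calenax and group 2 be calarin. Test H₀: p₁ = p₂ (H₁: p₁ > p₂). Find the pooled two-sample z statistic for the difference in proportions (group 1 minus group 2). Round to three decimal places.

z = 2.519

p̂₁ = 126/341 = 0.36950, p̂₂ = 159/551 = 0.28857.
Pooled p̂ = (126+159)/(341+551) = 285/892 = 0.31951.
SE = √(0.217422 × 0.00474743) = 0.03213.
z = (0.36950 − 0.28857)/0.03213 = 0.08093/0.03213 = 2.519.
p-value = P(Z > 2.519) ≈ 0.0059.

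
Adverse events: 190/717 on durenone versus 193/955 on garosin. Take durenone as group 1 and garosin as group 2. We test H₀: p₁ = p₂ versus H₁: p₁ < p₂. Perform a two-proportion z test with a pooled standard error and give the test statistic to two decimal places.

p̂₁ = 190/717 = 0.26499, p̂₂ = 193/955 = 0.20209.
Pooled p̂ = (190+193)/(717+955) = 383/1672 = 0.22907.
SE = √(p̂(1−p̂)(1/n₁+1/n₂)) = √(0.22907·0.77093·0.00244182) = √(0.000431214) = 0.02077.
z = (0.26499 − 0.20209)/0.02077 = 0.06290/0.02077 = 3.03.
p-value = P(Z < 3.029) ≈ 0.9988.

z = 3.03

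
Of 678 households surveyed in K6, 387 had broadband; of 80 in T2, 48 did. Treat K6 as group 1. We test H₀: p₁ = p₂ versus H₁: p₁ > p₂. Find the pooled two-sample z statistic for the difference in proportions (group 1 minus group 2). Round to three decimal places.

p̂₁ = 387/678 ≈ 0.570796, p̂₂ = 48/80 ≈ 0.600000.
Pooled p̂ = (387+48)/(678+80) = 435/758 = 0.573879.
SE = √(0.244542 × 0.0139749) = 0.058459.
z = (0.570796 − 0.600000)/0.058459 = -0.029204/0.058459 = -0.500.
p-value = P(Z > -0.500) ≈ 0.6913.

z = -0.500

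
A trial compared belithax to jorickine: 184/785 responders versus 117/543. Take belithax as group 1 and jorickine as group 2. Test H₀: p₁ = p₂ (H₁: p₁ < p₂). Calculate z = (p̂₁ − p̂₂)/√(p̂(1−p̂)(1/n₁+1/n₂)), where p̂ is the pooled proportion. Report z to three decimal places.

z = 0.810

p̂₁ = 184/785 ≈ 0.23439, p̂₂ = 117/543 ≈ 0.21547.
Pooled p̂ = (184+117)/(785+543) = 301/1328 = 0.22666.
SE = √(0.175283 × 0.00311551) = 0.02337.
z = (0.23439 − 0.21547)/0.02337 = 0.01892/0.02337 = 0.810.
p-value = P(Z < 0.810) ≈ 0.7910.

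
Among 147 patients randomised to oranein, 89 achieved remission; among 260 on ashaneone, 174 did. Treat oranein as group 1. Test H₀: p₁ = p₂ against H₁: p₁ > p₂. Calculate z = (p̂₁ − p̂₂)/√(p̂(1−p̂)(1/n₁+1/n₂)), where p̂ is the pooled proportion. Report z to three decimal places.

z = -1.293

p̂₁ = 89/147 ≈ 0.60544, p̂₂ = 174/260 ≈ 0.66923.
Pooled p̂ = (89+174)/(147+260) = 263/407 = 0.64619.
SE = √(p̂(1−p̂)(1/n₁+1/n₂)) = √(0.64619·0.35381·0.0106489) = √(0.00243463) = 0.04934.
z = (0.60544 − 0.66923)/0.04934 = -0.06379/0.04934 = -1.293.
p-value = P(Z > -1.293) ≈ 0.9020.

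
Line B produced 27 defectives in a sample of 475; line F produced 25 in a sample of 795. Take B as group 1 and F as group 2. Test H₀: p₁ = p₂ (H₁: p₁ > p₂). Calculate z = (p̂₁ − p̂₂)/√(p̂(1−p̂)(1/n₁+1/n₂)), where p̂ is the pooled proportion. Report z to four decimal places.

z = 2.2099

p̂₁ = 27/475 ≈ 0.0568421, p̂₂ = 25/795 ≈ 0.0314465.
Pooled p̂ = (27+25)/(475+795) = 52/1270 = 0.0409449.
SE = √(0.0392684 × 0.00336312) = 0.0114919.
z = (0.0568421 − 0.0314465)/0.0114919 = 0.0253956/0.0114919 = 2.2099.
p-value = P(Z > 2.210) ≈ 0.0136.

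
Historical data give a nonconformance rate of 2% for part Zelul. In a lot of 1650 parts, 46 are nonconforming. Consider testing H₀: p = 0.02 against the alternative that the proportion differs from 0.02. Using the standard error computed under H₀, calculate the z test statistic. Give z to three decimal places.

z = 2.286

p̂ = 46/1650 ≈ 0.027879.
Under H₀, SE = √(0.02·0.98/1650) = √(1.18788e-05) = 0.003447.
z = (0.027879 − 0.02)/0.003447 = 0.007879/0.003447 = 2.286.
Two-sided p-value ≈ 2·Φ(−2.286) = 0.0223.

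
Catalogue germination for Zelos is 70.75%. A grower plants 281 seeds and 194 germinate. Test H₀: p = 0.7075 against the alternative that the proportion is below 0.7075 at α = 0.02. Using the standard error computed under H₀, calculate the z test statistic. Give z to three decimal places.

p̂ = 194/281 = 0.69039.
Under H₀, SE = √(0.7075·0.2925/281) = √(0.000736455) = 0.02714.
z = (0.69039 − 0.7075)/0.02714 = -0.01711/0.02714 = -0.630.
p-value = P(Z < -0.630) ≈ 0.2642, so at α = 0.02 we fail to reject H₀.

z = -0.630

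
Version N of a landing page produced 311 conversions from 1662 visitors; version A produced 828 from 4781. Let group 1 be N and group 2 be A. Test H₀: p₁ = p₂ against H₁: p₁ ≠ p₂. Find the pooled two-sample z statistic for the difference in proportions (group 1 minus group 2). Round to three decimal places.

p̂₁ = 311/1662 = 0.18712, p̂₂ = 828/4781 = 0.17319.
Pooled p̂ = (311+828)/(1662+4781) = 1139/6443 = 0.17678.
SE = √(0.145529 × 0.000810846) = 0.01086.
z = (0.18712 − 0.17319)/0.01086 = 0.01393/0.01086 = 1.283.
p-value = 2·P(Z > 1.283) ≈ 0.1994.

z = 1.283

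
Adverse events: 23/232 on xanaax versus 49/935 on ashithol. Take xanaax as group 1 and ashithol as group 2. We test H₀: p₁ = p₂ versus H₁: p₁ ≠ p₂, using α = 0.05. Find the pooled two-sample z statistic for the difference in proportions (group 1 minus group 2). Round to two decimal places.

p̂₁ = 23/232 = 0.0991, p̂₂ = 49/935 = 0.0524.
Pooled p̂ = (23+49)/(232+935) = 72/1167 = 0.0617.
SE = √(0.0578902 × 0.00537986) = 0.0176.
z = (0.0991 − 0.0524)/0.0176 = 0.0467/0.0176 = 2.65.
p-value = 2·P(Z > 2.648) ≈ 0.0081; since p < α = 0.05, reject H₀.

z = 2.65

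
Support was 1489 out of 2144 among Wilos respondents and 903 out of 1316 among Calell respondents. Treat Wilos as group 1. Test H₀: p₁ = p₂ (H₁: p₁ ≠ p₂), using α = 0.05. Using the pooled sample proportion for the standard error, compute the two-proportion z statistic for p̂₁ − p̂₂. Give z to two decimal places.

z = 0.51

p̂₁ = 1489/2144 ≈ 0.6945, p̂₂ = 903/1316 ≈ 0.6862.
Pooled p̂ = (1489+903)/(2144+1316) = 2392/3460 = 0.6913.
SE = √(0.213393 × 0.0012263) = 0.0162.
z = (0.6945 − 0.6862)/0.0162 = 0.0083/0.0162 = 0.51.
Two-sided p-value ≈ 2·Φ(−0.515) = 0.6068, so at α = 0.05 we fail to reject H₀.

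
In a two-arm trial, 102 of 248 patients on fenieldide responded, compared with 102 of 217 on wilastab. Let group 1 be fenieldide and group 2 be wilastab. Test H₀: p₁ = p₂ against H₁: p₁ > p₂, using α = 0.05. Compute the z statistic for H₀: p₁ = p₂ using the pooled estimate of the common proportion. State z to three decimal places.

z = -1.274

p̂₁ = 102/248 = 0.41129, p̂₂ = 102/217 = 0.47005.
Pooled p̂ = (102+102)/(248+217) = 204/465 = 0.43871.
SE = √(p̂(1−p̂)(1/n₁+1/n₂)) = √(0.43871·0.56129·0.00864055) = √(0.00212768) = 0.04613.
z = (0.41129 − 0.47005)/0.04613 = -0.05876/0.04613 = -1.274.
p-value = P(Z > -1.274) ≈ 0.8986; since p > α = 0.05, fail to reject H₀.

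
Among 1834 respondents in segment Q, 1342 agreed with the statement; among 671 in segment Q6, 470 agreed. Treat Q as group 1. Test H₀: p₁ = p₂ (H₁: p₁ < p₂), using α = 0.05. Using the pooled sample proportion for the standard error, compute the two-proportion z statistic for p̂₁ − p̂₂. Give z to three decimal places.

p̂₁ = 1342/1834 ≈ 0.73173, p̂₂ = 470/671 ≈ 0.70045.
Pooled p̂ = (1342+470)/(1834+671) = 1812/2505 = 0.72335.
SE = √(0.200113 × 0.00203557) = 0.02018.
z = (0.73173 − 0.70045)/0.02018 = 0.03128/0.02018 = 1.550.
p-value = P(Z < 1.550) ≈ 0.9395, so at α = 0.05 we fail to reject H₀.

z = 1.550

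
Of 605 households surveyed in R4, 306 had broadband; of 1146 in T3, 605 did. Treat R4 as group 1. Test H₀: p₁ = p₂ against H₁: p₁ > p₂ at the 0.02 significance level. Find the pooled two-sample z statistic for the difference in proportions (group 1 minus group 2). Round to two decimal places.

p̂₁ = 306/605 = 0.5058, p̂₂ = 605/1146 = 0.5279.
Pooled p̂ = (306+605)/(605+1146) = 911/1751 = 0.5203.
SE = √(0.249589 × 0.00252549) = 0.0251.
z = (0.5058 − 0.5279)/0.0251 = -0.0221/0.0251 = -0.88.
p-value = P(Z > -0.882) ≈ 0.8110, so at α = 0.02 we fail to reject H₀.

z = -0.88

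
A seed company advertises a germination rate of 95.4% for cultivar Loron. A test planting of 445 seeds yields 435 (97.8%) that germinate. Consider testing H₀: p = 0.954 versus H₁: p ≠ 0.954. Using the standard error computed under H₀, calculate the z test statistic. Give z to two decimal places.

z = 2.37

p̂ = 435/445 = 0.9775.
Standard error under H₀: √(0.954×0.046/445) = 0.0099.
z = (0.9775 − 0.954)/0.0099 = 0.0235/0.0099 = 2.37.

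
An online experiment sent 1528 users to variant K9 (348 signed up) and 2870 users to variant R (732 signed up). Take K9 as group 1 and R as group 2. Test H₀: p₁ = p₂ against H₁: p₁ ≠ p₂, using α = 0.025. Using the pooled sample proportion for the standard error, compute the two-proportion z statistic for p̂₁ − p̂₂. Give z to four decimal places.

z = -2.0031

p̂₁ = 348/1528 ≈ 0.2277487, p̂₂ = 732/2870 ≈ 0.2550523.
Pooled p̂ = (348+732)/(1528+2870) = 1080/4398 = 0.2455662.
SE = √(0.185263 × 0.00100288) = 0.0136308.
z = (0.2277487 − 0.2550523)/0.0136308 = -0.0273036/0.0136308 = -2.0031.
p-value = 2·P(Z > 2.003) ≈ 0.0452. With α = 0.025, fail to reject H₀.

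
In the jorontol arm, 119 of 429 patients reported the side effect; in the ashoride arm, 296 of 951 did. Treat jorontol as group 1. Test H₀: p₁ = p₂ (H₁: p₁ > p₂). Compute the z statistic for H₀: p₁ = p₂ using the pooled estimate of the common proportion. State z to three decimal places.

z = -1.270

p̂₁ = 119/429 ≈ 0.27739, p̂₂ = 296/951 ≈ 0.31125.
Pooled p̂ = (119+296)/(429+951) = 415/1380 = 0.30072.
SE = √(0.210289 × 0.00338253) = 0.02667.
z = (0.27739 − 0.31125)/0.02667 = -0.03386/0.02667 = -1.270.
p-value = P(Z > -1.270) ≈ 0.8979.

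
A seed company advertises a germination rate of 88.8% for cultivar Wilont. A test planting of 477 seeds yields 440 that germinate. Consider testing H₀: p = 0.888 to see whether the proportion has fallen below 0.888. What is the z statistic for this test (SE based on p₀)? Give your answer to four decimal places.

z = 2.3845

p̂ = 440/477 = 0.922432.
Under H₀, SE = √(0.888·0.112/477) = √(0.000208503) = 0.014440.
z = (0.922432 − 0.888)/0.014440 = 0.034432/0.014440 = 2.3845.
p-value = P(Z < 2.385) ≈ 0.9914.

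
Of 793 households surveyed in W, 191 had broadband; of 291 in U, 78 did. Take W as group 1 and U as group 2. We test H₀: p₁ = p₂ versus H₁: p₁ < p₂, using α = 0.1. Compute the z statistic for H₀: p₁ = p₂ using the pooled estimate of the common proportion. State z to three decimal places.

p̂₁ = 191/793 = 0.24086, p̂₂ = 78/291 = 0.26804.
Pooled p̂ = (191+78)/(793+291) = 269/1084 = 0.24815.
SE = √(0.186574 × 0.00469746) = 0.02960.
z = (0.24086 − 0.26804)/0.02960 = -0.02718/0.02960 = -0.918.
p-value = P(Z < -0.918) ≈ 0.1792; since p > α = 0.1, fail to reject H₀.

z = -0.918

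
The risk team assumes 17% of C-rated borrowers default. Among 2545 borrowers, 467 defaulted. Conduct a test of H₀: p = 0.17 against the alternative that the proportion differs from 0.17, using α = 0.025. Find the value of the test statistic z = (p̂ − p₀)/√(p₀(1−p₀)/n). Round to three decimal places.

z = 1.813

p̂ = 467/2545 = 0.183497.
Standard error under H₀: √(0.17×0.83/2545) = 0.007446.
z = (0.183497 − 0.17)/0.007446 = 0.013497/0.007446 = 1.813.
p-value = 2·P(Z > 1.813) ≈ 0.0699; since p > α = 0.025, fail to reject H₀.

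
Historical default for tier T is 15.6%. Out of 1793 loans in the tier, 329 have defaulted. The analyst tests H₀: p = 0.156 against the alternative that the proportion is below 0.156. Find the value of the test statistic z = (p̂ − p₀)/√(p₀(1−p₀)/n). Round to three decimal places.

p̂ = 329/1793 = 0.18349.
Standard error under H₀: √(0.156×0.844/1793) = 0.00857.
z = (0.18349 − 0.156)/0.00857 = 0.02749/0.00857 = 3.208.

z = 3.208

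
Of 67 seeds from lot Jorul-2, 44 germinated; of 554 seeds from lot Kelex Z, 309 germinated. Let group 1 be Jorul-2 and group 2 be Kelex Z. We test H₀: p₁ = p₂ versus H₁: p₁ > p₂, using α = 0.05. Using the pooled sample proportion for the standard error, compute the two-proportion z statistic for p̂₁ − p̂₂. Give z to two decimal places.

z = 1.54

p̂₁ = 44/67 = 0.6567, p̂₂ = 309/554 = 0.5578.
Pooled p̂ = (44+309)/(67+554) = 353/621 = 0.5684.
SE = √(p̂(1−p̂)(1/n₁+1/n₂)) = √(0.5684·0.4316·0.0167304) = √(0.00410425) = 0.0641.
z = (0.6567 − 0.5578)/0.0641 = 0.0989/0.0641 = 1.54.
p-value = P(Z > 1.545) ≈ 0.0612. With α = 0.05, fail to reject H₀.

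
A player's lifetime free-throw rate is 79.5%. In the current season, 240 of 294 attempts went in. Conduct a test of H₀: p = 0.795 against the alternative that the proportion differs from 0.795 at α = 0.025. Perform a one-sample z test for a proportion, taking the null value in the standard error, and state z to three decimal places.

p̂ = 240/294 = 0.81633.
Under H₀, SE = √(0.795·0.205/294) = √(0.000554337) = 0.02354.
z = (0.81633 − 0.795)/0.02354 = 0.02133/0.02354 = 0.906.
p-value = 2·P(Z > 0.906) ≈ 0.3650; since p > α = 0.025, fail to reject H₀.

z = 0.906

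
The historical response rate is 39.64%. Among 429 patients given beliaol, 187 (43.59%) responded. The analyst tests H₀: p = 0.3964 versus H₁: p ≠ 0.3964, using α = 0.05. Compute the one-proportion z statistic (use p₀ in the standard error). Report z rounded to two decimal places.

z = 1.67

p̂ = 187/429 ≈ 0.4359.
Under H₀, SE = √(0.3964·0.6036/429) = √(0.000557732) = 0.0236.
z = (0.4359 − 0.3964)/0.0236 = 0.0395/0.0236 = 1.67.
Two-sided p-value ≈ 2·Φ(−1.672) = 0.0944, so at α = 0.05 we fail to reject H₀.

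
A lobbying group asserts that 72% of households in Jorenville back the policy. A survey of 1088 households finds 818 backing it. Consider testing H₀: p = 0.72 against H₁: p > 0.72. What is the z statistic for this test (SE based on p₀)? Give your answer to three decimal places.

p̂ = 818/1088 = 0.75184.
SE = √(p₀(1−p₀)/n) = √(0.2016/1088) = 0.01361.
z = (0.75184 − 0.72)/0.01361 = 0.03184/0.01361 = 2.339.
p-value = P(Z > 2.339) ≈ 0.0097.

z = 2.339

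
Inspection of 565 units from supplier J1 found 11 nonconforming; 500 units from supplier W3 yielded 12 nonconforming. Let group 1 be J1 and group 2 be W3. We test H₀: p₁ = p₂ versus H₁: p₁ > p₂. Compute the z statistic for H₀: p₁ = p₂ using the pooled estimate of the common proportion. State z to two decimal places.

z = -0.51

p̂₁ = 11/565 ≈ 0.0195, p̂₂ = 12/500 ≈ 0.0240.
Pooled p̂ = (11+12)/(565+500) = 23/1065 = 0.0216.
SE = √(p̂(1−p̂)(1/n₁+1/n₂)) = √(0.0216·0.9784·0.00376991) = √(7.96577e-05) = 0.0089.
z = (0.0195 − 0.0240)/0.0089 = -0.0045/0.0089 = -0.51.
p-value = P(Z > -0.508) ≈ 0.6942.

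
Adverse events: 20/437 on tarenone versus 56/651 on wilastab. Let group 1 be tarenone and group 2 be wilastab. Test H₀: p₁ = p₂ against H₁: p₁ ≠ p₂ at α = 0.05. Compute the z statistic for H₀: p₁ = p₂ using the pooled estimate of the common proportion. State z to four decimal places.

z = -2.5537

p̂₁ = 20/437 = 0.0457666, p̂₂ = 56/651 = 0.0860215.
Pooled p̂ = (20+56)/(437+651) = 76/1088 = 0.0698529.
SE = √(p̂(1−p̂)(1/n₁+1/n₂)) = √(0.0698529·0.9301471·0.00382443) = √(0.000248486) = 0.0157635.
z = (0.0457666 − 0.0860215)/0.0157635 = -0.0402549/0.0157635 = -2.5537.
p-value = 2·P(Z > 2.554) ≈ 0.0107. With α = 0.05, reject H₀.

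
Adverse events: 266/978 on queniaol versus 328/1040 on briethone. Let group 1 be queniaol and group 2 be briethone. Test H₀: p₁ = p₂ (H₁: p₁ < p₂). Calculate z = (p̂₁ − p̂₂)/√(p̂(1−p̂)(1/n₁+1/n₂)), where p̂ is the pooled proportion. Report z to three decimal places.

p̂₁ = 266/978 ≈ 0.27198, p̂₂ = 328/1040 ≈ 0.31538.
Pooled p̂ = (266+328)/(978+1040) = 594/2018 = 0.29435.
SE = √(p̂(1−p̂)(1/n₁+1/n₂)) = √(0.29435·0.70565·0.00198403) = √(0.0004121) = 0.02030.
z = (0.27198 − 0.31538)/0.02030 = -0.04340/0.02030 = -2.138.

z = -2.138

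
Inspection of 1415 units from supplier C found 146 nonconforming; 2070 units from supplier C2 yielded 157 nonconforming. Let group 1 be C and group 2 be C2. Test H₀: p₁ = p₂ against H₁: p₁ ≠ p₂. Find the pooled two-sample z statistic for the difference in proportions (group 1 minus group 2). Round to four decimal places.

z = 2.8126

p̂₁ = 146/1415 ≈ 0.1031802, p̂₂ = 157/2070 ≈ 0.0758454.
Pooled p̂ = (146+157)/(1415+2070) = 303/3485 = 0.0869440.
SE = √(0.0793848 × 0.00118981) = 0.0097187.
z = (0.1031802 − 0.0758454)/0.0097187 = 0.0273348/0.0097187 = 2.8126.
Two-sided p-value ≈ 2·Φ(−2.813) = 0.0049.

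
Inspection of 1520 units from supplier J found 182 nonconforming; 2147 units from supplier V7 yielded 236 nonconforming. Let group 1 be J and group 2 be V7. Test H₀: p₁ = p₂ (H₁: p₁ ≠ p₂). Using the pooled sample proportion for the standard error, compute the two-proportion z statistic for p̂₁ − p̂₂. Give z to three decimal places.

p̂₁ = 182/1520 = 0.119737, p̂₂ = 236/2147 = 0.109921.
Pooled p̂ = (182+236)/(1520+2147) = 418/3667 = 0.113990.
SE = √(0.100996 × 0.00112366) = 0.010653.
z = (0.119737 − 0.109921)/0.010653 = 0.009816/0.010653 = 0.921.
p-value = 2·P(Z > 0.921) ≈ 0.3568.

z = 0.921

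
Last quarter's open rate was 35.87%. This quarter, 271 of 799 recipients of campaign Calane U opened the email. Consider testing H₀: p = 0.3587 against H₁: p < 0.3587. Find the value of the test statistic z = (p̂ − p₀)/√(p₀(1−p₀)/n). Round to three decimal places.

p̂ = 271/799 = 0.33917.
Under H₀, SE = √(0.3587·0.6413/799) = √(0.000287903) = 0.01697.
z = (0.33917 − 0.3587)/0.01697 = -0.01953/0.01697 = -1.151.

z = -1.151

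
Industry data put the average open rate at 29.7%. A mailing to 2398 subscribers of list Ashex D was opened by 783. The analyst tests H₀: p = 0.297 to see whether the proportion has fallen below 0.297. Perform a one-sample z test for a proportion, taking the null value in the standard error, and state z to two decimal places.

p̂ = 783/2398 = 0.32652.
SE = √(p₀(1−p₀)/n) = √(0.20879/2398) = 0.00933.
z = (0.32652 − 0.297)/0.00933 = 0.02952/0.00933 = 3.16.
p-value = P(Z < 3.164) ≈ 0.9992.

z = 3.16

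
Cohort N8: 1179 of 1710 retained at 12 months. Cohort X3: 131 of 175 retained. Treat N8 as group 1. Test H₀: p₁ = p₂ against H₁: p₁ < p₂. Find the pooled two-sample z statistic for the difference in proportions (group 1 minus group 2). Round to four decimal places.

p̂₁ = 1179/1710 ≈ 0.689474, p̂₂ = 131/175 ≈ 0.748571.
Pooled p̂ = (1179+131)/(1710+175) = 1310/1885 = 0.694960.
SE = √(p̂(1−p̂)(1/n₁+1/n₂)) = √(0.694960·0.305040·0.00629908) = √(0.00133535) = 0.036542.
z = (0.689474 − 0.748571)/0.036542 = -0.059097/0.036542 = -1.6172.
p-value = P(Z < -1.617) ≈ 0.0529.

z = -1.6172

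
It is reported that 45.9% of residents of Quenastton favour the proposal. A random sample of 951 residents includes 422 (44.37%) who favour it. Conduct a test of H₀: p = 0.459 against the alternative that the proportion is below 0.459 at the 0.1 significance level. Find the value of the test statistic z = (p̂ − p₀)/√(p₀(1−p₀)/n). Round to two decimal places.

z = -0.94

p̂ = 422/951 = 0.4437.
Standard error under H₀: √(0.459×0.541/951) = 0.0162.
z = (0.4437 − 0.459)/0.0162 = -0.0153/0.0162 = -0.94.
p-value = P(Z < -0.944) ≈ 0.1725; since p > α = 0.1, fail to reject H₀.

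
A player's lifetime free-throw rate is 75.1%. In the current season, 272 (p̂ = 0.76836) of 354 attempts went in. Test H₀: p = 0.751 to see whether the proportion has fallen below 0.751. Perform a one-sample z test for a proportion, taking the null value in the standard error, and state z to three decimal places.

p̂ = 272/354 = 0.76836.
Under H₀, SE = √(0.751·0.249/354) = √(0.000528246) = 0.02298.
z = (0.76836 − 0.751)/0.02298 = 0.01736/0.02298 = 0.755.

z = 0.755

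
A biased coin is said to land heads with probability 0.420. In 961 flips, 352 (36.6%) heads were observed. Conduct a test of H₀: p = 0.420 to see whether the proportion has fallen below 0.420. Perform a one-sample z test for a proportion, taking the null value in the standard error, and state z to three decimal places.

z = -3.374

p̂ = 352/961 = 0.36629.
SE = √(p₀(1−p₀)/n) = √(0.2436/961) = 0.01592.
z = (0.36629 − 0.42)/0.01592 = -0.05371/0.01592 = -3.374.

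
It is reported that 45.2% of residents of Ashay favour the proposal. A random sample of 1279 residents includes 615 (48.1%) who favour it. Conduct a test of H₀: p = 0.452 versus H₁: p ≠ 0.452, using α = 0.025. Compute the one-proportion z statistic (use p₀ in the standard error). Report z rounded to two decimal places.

p̂ = 615/1279 = 0.4808.
Under H₀, SE = √(0.452·0.548/1279) = √(0.000193664) = 0.0139.
z = (0.4808 − 0.452)/0.0139 = 0.0288/0.0139 = 2.07.
Two-sided p-value ≈ 2·Φ(−2.073) = 0.0382, so at α = 0.025 we fail to reject H₀.

z = 2.07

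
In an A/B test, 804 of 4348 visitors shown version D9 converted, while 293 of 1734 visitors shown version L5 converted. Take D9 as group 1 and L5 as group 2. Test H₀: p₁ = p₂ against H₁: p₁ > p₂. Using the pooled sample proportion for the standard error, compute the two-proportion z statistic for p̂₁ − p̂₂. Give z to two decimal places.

p̂₁ = 804/4348 ≈ 0.1849, p̂₂ = 293/1734 ≈ 0.1690.
Pooled p̂ = (804+293)/(4348+1734) = 1097/6082 = 0.1804.
SE = √(0.147836 × 0.000806692) = 0.0109.
z = (0.1849 − 0.1690)/0.0109 = 0.0159/0.0109 = 1.46.
p-value = P(Z > 1.460) ≈ 0.0722.

z = 1.46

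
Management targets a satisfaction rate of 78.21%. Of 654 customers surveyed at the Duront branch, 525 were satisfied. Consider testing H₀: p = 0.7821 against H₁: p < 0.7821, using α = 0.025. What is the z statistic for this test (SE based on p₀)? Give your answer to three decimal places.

z = 1.279

p̂ = 525/654 = 0.80275.
Under H₀, SE = √(0.7821·0.2179/654) = √(0.00026058) = 0.01614.
z = (0.80275 − 0.7821)/0.01614 = 0.02065/0.01614 = 1.279.
p-value = P(Z < 1.279) ≈ 0.8996, so at α = 0.025 we fail to reject H₀.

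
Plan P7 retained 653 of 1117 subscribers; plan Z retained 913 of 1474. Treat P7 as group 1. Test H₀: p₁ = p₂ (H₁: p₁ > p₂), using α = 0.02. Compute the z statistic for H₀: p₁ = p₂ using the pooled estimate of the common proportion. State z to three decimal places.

z = -1.794

p̂₁ = 653/1117 ≈ 0.58460, p̂₂ = 913/1474 ≈ 0.61940.
Pooled p̂ = (653+913)/(1117+1474) = 1566/2591 = 0.60440.
SE = √(p̂(1−p̂)(1/n₁+1/n₂)) = √(0.60440·0.39560·0.00157368) = √(0.000376268) = 0.01940.
z = (0.58460 − 0.61940)/0.01940 = -0.03480/0.01940 = -1.794.
p-value = P(Z > -1.794) ≈ 0.9636, so at α = 0.02 we fail to reject H₀.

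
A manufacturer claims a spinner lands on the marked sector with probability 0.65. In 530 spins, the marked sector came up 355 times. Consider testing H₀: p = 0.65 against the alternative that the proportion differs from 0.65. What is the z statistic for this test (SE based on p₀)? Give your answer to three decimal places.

p̂ = 355/530 = 0.66981.
Standard error under H₀: √(0.65×0.35/530) = 0.02072.
z = (0.66981 − 0.65)/0.02072 = 0.01981/0.02072 = 0.956.

z = 0.956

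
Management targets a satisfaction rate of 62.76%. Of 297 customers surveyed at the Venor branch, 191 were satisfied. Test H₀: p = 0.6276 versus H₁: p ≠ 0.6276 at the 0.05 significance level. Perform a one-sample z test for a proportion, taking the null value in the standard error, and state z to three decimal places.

p̂ = 191/297 ≈ 0.643098.
Standard error under H₀: √(0.6276×0.3724/297) = 0.028052.
z = (0.643098 − 0.6276)/0.028052 = 0.015498/0.028052 = 0.552.
Two-sided p-value ≈ 2·Φ(−0.552) = 0.5806, so at α = 0.05 we fail to reject H₀.

z = 0.552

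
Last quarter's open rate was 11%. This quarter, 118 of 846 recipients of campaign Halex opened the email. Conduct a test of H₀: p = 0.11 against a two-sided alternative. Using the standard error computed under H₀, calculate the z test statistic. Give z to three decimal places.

z = 2.740

p̂ = 118/846 = 0.13948.
Under H₀, SE = √(0.11·0.89/846) = √(0.000115721) = 0.01076.
z = (0.13948 − 0.11)/0.01076 = 0.02948/0.01076 = 2.740.
p-value = 2·P(Z > 2.740) ≈ 0.0061.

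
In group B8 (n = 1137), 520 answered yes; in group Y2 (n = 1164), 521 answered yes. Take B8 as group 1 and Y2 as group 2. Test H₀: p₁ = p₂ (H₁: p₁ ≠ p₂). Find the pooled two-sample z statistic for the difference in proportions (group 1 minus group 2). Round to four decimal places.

z = 0.4698

p̂₁ = 520/1137 ≈ 0.4573439, p̂₂ = 521/1164 ≈ 0.4475945.
Pooled p̂ = (520+521)/(1137+1164) = 1041/2301 = 0.4524120.
SE = √(p̂(1−p̂)(1/n₁+1/n₂)) = √(0.4524120·0.5475880·0.00173861) = √(0.000430716) = 0.0207537.
z = (0.4573439 − 0.4475945)/0.0207537 = 0.0097494/0.0207537 = 0.4698.
Two-sided p-value ≈ 2·Φ(−0.470) = 0.6385.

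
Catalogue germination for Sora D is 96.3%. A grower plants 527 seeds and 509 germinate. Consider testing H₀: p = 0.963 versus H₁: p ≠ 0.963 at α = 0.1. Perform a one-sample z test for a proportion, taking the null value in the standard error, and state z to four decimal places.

z = 0.3459

p̂ = 509/527 = 0.965844.
Under H₀, SE = √(0.963·0.037/527) = √(6.7611e-05) = 0.008223.
z = (0.965844 − 0.963)/0.008223 = 0.002844/0.008223 = 0.3459.
p-value = 2·P(Z > 0.346) ≈ 0.7294, so at α = 0.1 we fail to reject H₀.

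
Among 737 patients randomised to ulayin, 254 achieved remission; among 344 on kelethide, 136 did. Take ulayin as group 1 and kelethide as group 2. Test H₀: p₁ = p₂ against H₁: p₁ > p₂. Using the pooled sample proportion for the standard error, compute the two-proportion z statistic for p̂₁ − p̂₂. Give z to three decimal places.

p̂₁ = 254/737 ≈ 0.34464, p̂₂ = 136/344 ≈ 0.39535.
Pooled p̂ = (254+136)/(737+344) = 390/1081 = 0.36078.
SE = √(0.230617 × 0.00426383) = 0.03136.
z = (0.34464 − 0.39535)/0.03136 = -0.05071/0.03136 = -1.617.

z = -1.617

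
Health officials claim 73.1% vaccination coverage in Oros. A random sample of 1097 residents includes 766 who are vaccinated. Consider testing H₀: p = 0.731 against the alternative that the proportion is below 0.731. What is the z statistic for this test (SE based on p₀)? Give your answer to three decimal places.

p̂ = 766/1097 ≈ 0.698268.
Under H₀, SE = √(0.731·0.269/1097) = √(0.000179252) = 0.013388.
z = (0.698268 − 0.731)/0.013388 = -0.032732/0.013388 = -2.445.

z = -2.445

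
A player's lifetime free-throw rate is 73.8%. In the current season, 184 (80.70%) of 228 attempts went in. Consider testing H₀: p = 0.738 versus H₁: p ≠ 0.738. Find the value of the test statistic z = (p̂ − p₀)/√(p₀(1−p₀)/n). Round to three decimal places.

z = 2.370

p̂ = 184/228 = 0.80702.
Under H₀, SE = √(0.738·0.262/228) = √(0.000848053) = 0.02912.
z = (0.80702 − 0.738)/0.02912 = 0.06902/0.02912 = 2.370.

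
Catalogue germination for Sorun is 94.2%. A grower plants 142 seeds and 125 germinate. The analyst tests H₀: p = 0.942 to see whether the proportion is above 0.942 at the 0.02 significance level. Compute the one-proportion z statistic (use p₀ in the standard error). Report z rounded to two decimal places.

p̂ = 125/142 ≈ 0.8803.
Under H₀, SE = √(0.942·0.058/142) = √(0.000384761) = 0.0196.
z = (0.8803 − 0.942)/0.0196 = -0.0617/0.0196 = -3.15.
p-value = P(Z > -3.146) ≈ 0.9992. With α = 0.02, fail to reject H₀.

z = -3.15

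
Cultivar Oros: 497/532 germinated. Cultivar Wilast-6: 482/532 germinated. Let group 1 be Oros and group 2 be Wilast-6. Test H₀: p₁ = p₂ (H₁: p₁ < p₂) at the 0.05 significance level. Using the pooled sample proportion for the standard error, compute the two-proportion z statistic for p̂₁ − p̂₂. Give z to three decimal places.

p̂₁ = 497/532 ≈ 0.93421, p̂₂ = 482/532 ≈ 0.90602.
Pooled p̂ = (497+482)/(532+532) = 979/1064 = 0.92011.
SE = √(p̂(1−p̂)(1/n₁+1/n₂)) = √(0.92011·0.07989·0.0037594) = √(0.000276336) = 0.01662.
z = (0.93421 − 0.90602)/0.01662 = 0.02819/0.01662 = 1.696.
p-value = P(Z < 1.696) ≈ 0.9551. With α = 0.05, fail to reject H₀.

z = 1.696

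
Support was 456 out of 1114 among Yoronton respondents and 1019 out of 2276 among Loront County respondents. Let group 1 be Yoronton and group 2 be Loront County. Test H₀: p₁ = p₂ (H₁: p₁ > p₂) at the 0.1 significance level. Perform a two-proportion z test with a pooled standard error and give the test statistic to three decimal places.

p̂₁ = 456/1114 = 0.40934, p̂₂ = 1019/2276 = 0.44772.
Pooled p̂ = (456+1019)/(1114+2276) = 1475/3390 = 0.43510.
SE = √(0.245788 × 0.00133703) = 0.01813.
z = (0.40934 − 0.44772)/0.01813 = -0.03838/0.01813 = -2.117.
p-value = P(Z > -2.117) ≈ 0.9829, so at α = 0.1 we fail to reject H₀.

z = -2.117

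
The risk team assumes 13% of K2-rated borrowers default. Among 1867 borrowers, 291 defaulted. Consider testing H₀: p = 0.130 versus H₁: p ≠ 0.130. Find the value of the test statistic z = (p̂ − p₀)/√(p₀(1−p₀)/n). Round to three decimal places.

z = 3.323

p̂ = 291/1867 = 0.155865.
Standard error under H₀: √(0.13×0.87/1867) = 0.007783.
z = (0.155865 − 0.13)/0.007783 = 0.025865/0.007783 = 3.323.
p-value = 2·P(Z > 3.323) ≈ 0.0009.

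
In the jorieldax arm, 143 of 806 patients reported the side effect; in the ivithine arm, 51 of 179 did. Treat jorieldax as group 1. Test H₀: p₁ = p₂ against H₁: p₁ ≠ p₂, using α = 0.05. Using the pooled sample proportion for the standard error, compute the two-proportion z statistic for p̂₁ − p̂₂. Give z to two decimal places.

p̂₁ = 143/806 = 0.1774, p̂₂ = 51/179 = 0.2849.
Pooled p̂ = (143+51)/(806+179) = 194/985 = 0.1970.
SE = √(p̂(1−p̂)(1/n₁+1/n₂)) = √(0.1970·0.8030·0.00682729) = √(0.00107983) = 0.0329.
z = (0.1774 − 0.2849)/0.0329 = -0.1075/0.0329 = -3.27.
p-value = 2·P(Z > 3.271) ≈ 0.0011. With α = 0.05, reject H₀.

z = -3.27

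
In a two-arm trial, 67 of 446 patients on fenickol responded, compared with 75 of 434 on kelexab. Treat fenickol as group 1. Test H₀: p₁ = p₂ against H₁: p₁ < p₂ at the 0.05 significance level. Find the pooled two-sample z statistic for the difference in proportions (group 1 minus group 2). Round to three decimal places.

z = -0.911

p̂₁ = 67/446 ≈ 0.15022, p̂₂ = 75/434 ≈ 0.17281.
Pooled p̂ = (67+75)/(446+434) = 142/880 = 0.16136.
SE = √(0.135325 × 0.0045463) = 0.02480.
z = (0.15022 − 0.17281)/0.02480 = -0.02259/0.02480 = -0.911.
p-value = P(Z < -0.911) ≈ 0.1812, so at α = 0.05 we fail to reject H₀.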